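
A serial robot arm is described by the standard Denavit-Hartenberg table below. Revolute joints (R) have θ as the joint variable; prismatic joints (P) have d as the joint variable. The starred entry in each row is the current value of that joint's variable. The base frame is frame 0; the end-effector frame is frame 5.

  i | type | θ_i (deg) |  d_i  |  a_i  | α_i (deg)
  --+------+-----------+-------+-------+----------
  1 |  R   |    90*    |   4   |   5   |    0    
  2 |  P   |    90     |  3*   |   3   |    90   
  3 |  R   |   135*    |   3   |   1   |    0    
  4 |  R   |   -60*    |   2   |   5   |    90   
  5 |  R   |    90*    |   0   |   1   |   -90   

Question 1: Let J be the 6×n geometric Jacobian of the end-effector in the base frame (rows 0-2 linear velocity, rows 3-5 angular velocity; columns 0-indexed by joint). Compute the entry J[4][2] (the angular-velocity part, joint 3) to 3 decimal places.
axis z_2 = (0.0000,1.0000,0.0000); lever o_n−o_2 = (-0.5870,6.0000,5.5367)
cross product → J_v[:, 2] = (5.5367,-0.0000,0.5870)
J_ω[:, 2] = z_2
entry J[4][2] = 1.0000

1.000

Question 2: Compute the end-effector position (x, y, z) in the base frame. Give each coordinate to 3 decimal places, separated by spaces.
after link 1: o_1 = (0.0000, 5.0000, 4.0000)
after link 2: o_2 = (-3.0000, 5.0000, 7.0000)
after link 3: o_3 = (-2.2929, 8.0000, 7.7071)
after link 4: o_4 = (-3.5870, 10.0000, 12.5367)
after link 5: o_5 = (-3.5870, 11.0000, 12.5367)

-3.587 11.000 12.537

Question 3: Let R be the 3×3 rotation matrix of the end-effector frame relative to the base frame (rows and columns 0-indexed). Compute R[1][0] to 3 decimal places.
1.000

End-effector x-axis (col 0 of R) = (0.0000,1.0000,0.0000)
R[1][0] = 1.0000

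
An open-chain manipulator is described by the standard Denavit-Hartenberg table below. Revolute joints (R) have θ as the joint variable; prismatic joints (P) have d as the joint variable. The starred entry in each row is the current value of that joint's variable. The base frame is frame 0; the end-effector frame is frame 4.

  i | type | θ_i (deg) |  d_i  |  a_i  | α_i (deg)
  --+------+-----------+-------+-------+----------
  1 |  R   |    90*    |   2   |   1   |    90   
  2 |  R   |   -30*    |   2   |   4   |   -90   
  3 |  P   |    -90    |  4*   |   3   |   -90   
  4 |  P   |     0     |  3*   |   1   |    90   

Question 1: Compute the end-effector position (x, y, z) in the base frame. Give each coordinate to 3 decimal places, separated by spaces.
after link 1: o_1 = (0.0000, 1.0000, 2.0000)
after link 2: o_2 = (2.0000, 4.4641, 0.0000)
after link 3: o_3 = (5.0000, 6.4641, 3.4641)
after link 4: o_4 = (6.0000, 9.0622, 1.9641)

6.000 9.062 1.964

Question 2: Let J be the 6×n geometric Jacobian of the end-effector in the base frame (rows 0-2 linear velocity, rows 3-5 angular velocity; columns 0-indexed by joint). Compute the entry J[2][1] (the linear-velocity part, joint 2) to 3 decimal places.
8.062

axis z_1 = (1.0000,-0.0000,0.0000); lever o_n−o_1 = (6.0000,8.0622,-0.0359)
cross product → J_v[:, 1] = (-0.0000,0.0359,8.0622)
J_ω[:, 1] = z_1
entry J[2][1] = 8.0622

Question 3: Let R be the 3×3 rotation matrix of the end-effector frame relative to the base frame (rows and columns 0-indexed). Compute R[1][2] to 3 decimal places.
End-effector z-axis (col 2 of R) = (0.0000,0.5000,0.8660)
R[1][2] = 0.5000

0.500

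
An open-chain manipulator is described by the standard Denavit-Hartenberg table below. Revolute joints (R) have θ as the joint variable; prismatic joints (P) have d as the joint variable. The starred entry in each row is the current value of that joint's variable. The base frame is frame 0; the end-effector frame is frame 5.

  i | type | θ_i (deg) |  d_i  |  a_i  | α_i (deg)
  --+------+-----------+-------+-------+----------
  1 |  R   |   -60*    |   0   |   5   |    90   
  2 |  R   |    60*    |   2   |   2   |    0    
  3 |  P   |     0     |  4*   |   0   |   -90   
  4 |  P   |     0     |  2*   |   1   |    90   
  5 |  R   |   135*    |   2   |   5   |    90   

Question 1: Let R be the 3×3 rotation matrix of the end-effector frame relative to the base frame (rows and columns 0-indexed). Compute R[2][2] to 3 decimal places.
End-effector z-axis (col 2 of R) = (-0.1294,0.2241,0.9659)
R[2][2] = 0.9659

0.966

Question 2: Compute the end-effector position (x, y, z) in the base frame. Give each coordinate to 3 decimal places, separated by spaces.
after link 1: o_1 = (2.5000, -4.3301, 0.0000)
after link 2: o_2 = (1.2679, -6.1962, 1.7321)
after link 3: o_3 = (-2.1962, -8.1962, 1.7321)
after link 4: o_4 = (-2.8122, -7.1292, 3.5981)
after link 5: o_5 = (-6.9590, -3.9466, 2.3040)

-6.959 -3.947 2.304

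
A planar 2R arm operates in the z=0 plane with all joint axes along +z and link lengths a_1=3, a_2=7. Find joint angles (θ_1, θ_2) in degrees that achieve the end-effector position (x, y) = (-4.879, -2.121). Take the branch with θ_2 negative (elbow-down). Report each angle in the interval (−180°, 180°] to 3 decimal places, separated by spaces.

-45.009 -134.997

cos θ_2 = (28.3033−3²−7²)/(2·3·7) = -0.7071; θ_2 = -134.9966° (elbow-down)
β = atan2(-2.1210,-4.8790) = -156.5044°; ψ = atan2(-4.9500,-1.9495) = -111.4958°
θ_1 = β − ψ = -45.0087°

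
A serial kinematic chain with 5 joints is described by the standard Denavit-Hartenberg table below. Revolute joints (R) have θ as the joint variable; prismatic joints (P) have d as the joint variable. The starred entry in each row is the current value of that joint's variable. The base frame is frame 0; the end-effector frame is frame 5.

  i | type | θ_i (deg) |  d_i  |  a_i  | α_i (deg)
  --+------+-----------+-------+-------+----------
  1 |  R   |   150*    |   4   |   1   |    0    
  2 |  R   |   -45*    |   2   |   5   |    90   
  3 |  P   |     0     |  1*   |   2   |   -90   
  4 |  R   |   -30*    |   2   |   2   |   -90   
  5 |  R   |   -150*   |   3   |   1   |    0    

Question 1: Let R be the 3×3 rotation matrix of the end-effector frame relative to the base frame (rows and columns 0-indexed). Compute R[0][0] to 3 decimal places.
End-effector x-axis (col 0 of R) = (-0.2241,-0.8365,0.5000)
R[0][0] = -0.2241

-0.224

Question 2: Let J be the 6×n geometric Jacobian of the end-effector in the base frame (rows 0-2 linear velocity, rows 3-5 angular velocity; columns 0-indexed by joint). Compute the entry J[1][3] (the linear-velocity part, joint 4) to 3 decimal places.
-2.604

axis z_3 = (0.0000,-0.0000,1.0000); lever o_n−o_3 = (-2.6043,1.8718,2.5000)
cross product → J_v[:, 3] = (-1.8718,-2.6043,-0.0000)
J_ω[:, 3] = z_3
entry J[1][3] = -2.6043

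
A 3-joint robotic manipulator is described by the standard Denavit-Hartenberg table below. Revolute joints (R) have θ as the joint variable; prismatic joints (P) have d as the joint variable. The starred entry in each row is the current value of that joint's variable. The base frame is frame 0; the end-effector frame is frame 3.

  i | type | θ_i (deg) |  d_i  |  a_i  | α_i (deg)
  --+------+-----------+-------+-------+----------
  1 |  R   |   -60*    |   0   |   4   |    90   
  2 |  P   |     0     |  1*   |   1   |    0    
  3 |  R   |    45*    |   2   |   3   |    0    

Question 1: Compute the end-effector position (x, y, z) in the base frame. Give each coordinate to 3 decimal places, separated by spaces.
0.963 -7.667 2.121

after link 1: o_1 = (2.0000, -3.4641, 0.0000)
after link 2: o_2 = (1.6340, -4.8301, 0.0000)
after link 3: o_3 = (0.9626, -7.6672, 2.1213)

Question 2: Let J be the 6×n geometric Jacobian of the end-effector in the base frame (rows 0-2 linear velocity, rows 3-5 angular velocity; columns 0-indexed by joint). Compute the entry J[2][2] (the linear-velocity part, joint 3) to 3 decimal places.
2.121

axis z_2 = (-0.8660,-0.5000,0.0000); lever o_n−o_2 = (-0.6714,-2.8371,2.1213)
cross product → J_v[:, 2] = (-1.0607,1.8371,2.1213)
J_ω[:, 2] = z_2
entry J[2][2] = 2.1213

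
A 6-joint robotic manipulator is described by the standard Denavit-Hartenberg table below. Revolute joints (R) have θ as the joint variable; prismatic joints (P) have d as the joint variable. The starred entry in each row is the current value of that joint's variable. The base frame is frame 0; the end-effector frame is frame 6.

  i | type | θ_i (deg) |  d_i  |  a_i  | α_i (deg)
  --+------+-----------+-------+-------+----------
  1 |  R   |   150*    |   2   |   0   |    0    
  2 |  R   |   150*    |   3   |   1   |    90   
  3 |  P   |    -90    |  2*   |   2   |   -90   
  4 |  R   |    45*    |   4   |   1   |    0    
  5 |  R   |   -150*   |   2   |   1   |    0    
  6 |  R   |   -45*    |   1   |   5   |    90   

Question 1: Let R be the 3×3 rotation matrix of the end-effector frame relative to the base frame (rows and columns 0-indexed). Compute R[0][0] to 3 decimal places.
-0.433

End-effector x-axis (col 0 of R) = (-0.4330,-0.2500,0.8660)
R[0][0] = -0.4330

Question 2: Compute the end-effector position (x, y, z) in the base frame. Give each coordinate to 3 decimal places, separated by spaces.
-0.121 -9.308 6.882

after link 1: o_1 = (0.0000, 0.0000, 2.0000)
after link 2: o_2 = (0.5000, -0.8660, 5.0000)
after link 3: o_3 = (-1.2321, -1.8660, 3.0000)
after link 4: o_4 = (1.3803, -4.9766, 2.2929)
after link 5: o_5 = (1.5438, -7.1916, 2.5517)
after link 6: o_6 = (-0.1213, -9.3076, 6.8818)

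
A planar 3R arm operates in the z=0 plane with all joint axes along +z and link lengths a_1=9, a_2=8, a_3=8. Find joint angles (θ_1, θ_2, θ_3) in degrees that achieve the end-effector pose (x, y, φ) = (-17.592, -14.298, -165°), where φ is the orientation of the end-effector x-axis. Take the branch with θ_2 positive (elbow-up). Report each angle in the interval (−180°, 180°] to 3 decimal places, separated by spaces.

-150.000 45.002 -60.001

wrist centre = target − a_3·(cos φ, sin φ) = (-9.8646, -12.2274)
cos θ_2 = (246.8207−9²−8²)/(2·9·8) = 0.7071; θ_2 = 45.0015° (elbow-up)
β = atan2(-12.2274,-9.8646) = -128.8951°; ψ = atan2(5.6570,14.6567) = 21.1049°
θ_1 = β − ψ = -150.0001°
θ_3 = φ − θ_1 − θ_2 = -60.0014° (wrapped to (-180°,180°])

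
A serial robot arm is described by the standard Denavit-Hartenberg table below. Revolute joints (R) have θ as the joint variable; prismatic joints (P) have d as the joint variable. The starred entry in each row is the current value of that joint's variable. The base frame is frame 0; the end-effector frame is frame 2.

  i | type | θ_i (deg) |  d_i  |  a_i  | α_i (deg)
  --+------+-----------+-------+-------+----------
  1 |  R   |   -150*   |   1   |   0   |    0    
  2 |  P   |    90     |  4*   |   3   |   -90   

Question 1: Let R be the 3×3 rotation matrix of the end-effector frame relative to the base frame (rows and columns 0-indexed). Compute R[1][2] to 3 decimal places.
End-effector z-axis (col 2 of R) = (0.8660,0.5000,0.0000)
R[1][2] = 0.5000

0.500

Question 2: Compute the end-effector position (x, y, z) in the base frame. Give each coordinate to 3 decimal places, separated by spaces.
after link 1: o_1 = (0.0000, 0.0000, 1.0000)
after link 2: o_2 = (1.5000, -2.5981, 5.0000)

1.500 -2.598 5.000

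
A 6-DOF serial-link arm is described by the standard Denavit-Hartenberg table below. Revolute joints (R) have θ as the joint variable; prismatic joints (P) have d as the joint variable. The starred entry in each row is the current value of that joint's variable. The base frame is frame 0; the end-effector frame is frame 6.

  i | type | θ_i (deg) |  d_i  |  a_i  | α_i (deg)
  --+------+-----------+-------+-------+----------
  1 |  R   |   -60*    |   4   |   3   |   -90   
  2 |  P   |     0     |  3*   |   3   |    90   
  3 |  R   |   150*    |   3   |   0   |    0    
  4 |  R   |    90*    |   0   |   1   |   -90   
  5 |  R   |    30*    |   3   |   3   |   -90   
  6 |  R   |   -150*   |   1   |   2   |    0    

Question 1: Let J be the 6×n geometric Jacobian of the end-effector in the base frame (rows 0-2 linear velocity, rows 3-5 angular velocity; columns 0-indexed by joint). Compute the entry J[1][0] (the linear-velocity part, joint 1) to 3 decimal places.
axis z_0 = ẑ; lever o_n−o_0 = (4.0000,-7.6962,5.5000)
cross product → J_v[:, 0] = (7.6962,4.0000,-0.0000)
J_ω[:, 0] = z_0
entry J[1][0] = 4.0000

4.000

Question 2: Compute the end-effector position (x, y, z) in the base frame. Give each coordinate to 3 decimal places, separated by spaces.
4.000 -7.696 5.500

after link 1: o_1 = (1.5000, -2.5981, 4.0000)
after link 2: o_2 = (5.5981, -3.6962, 4.0000)
after link 3: o_3 = (5.5981, -3.6962, 7.0000)
after link 4: o_4 = (4.5981, -3.6962, 7.0000)
after link 5: o_5 = (2.0000, -6.6962, 5.5000)
after link 6: o_6 = (4.0000, -7.6962, 5.5000)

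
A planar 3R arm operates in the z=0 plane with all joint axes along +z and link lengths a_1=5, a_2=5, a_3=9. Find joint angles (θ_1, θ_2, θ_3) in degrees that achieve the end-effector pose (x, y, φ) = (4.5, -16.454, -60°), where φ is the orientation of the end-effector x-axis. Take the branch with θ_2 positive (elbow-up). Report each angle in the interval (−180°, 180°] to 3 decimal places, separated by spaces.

wrist centre = target − a_3·(cos φ, sin φ) = (-0.0000, -8.6598)
cos θ_2 = (74.9916−5²−5²)/(2·5·5) = 0.4998; θ_2 = 60.0111° (elbow-up)
β = atan2(-8.6598,-0.0000) = -90.0000°; ψ = atan2(4.3306,7.4992) = 30.0055°
θ_1 = β − ψ = -120.0055°
θ_3 = φ − θ_1 − θ_2 = -0.0055° (wrapped to (-180°,180°])

-120.006 60.011 -0.006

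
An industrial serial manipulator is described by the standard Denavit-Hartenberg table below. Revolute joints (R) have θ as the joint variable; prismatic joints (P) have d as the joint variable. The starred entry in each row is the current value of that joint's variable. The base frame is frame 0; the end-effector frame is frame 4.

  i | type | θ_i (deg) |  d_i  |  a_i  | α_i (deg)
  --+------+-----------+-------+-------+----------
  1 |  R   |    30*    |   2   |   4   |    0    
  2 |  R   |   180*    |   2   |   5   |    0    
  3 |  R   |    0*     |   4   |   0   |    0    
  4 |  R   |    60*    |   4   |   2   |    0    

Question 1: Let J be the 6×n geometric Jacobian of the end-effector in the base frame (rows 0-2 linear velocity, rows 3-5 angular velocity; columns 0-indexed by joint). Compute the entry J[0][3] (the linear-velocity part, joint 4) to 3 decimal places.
2.000

axis z_3 = (0.0000,0.0000,1.0000); lever o_n−o_3 = (-0.0000,-2.0000,4.0000)
cross product → J_v[:, 3] = (2.0000,-0.0000,0.0000)
J_ω[:, 3] = z_3
entry J[0][3] = 2.0000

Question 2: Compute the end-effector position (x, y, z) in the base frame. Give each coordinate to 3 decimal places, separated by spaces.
-0.866 -2.500 12.000

after link 1: o_1 = (3.4641, 2.0000, 2.0000)
after link 2: o_2 = (-0.8660, -0.5000, 4.0000)
after link 3: o_3 = (-0.8660, -0.5000, 8.0000)
after link 4: o_4 = (-0.8660, -2.5000, 12.0000)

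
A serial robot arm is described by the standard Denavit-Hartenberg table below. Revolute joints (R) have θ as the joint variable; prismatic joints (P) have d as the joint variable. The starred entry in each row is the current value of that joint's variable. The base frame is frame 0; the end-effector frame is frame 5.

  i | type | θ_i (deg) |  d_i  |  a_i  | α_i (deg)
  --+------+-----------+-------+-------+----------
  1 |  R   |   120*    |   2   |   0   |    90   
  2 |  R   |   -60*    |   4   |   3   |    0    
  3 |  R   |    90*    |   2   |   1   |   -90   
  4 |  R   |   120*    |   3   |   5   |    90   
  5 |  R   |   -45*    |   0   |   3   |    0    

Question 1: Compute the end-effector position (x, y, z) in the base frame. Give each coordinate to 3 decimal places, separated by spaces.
after link 1: o_1 = (0.0000, 0.0000, 2.0000)
after link 2: o_2 = (2.7141, 3.2990, -0.5981)
after link 3: o_3 = (4.0131, 5.0490, -0.0981)
after link 4: o_4 = (2.0957, -0.2901, 1.2500)
after link 5: o_5 = (0.4336, -1.0856, -1.1174)

0.434 -1.086 -1.117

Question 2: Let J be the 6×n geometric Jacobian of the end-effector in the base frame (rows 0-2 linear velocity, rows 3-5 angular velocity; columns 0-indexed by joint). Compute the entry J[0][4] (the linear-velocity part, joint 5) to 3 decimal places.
-0.601

axis z_4 = (-0.8080,0.3995,0.4330); lever o_n−o_4 = (-1.6620,-0.7955,-2.3674)
cross product → J_v[:, 4] = (-0.6014,-2.6326,1.3068)
J_ω[:, 4] = z_4
entry J[0][4] = -0.6014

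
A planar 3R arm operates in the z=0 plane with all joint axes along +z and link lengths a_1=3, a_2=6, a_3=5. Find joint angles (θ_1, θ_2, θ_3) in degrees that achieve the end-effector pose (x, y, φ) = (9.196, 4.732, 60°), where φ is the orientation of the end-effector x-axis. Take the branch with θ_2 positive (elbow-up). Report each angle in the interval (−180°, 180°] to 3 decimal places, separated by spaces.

wrist centre = target − a_3·(cos φ, sin φ) = (6.6960, 0.4019)
cos θ_2 = (44.9979−3²−6²)/(2·3·6) = -0.0001; θ_2 = 90.0033° (elbow-up)
β = atan2(0.4019,6.6960) = 3.4346°; ψ = atan2(6.0000,2.9997) = 63.4376°
θ_1 = β − ψ = -60.0030°
θ_3 = φ − θ_1 − θ_2 = 29.9997° (wrapped to (-180°,180°])

-60.003 90.003 30.000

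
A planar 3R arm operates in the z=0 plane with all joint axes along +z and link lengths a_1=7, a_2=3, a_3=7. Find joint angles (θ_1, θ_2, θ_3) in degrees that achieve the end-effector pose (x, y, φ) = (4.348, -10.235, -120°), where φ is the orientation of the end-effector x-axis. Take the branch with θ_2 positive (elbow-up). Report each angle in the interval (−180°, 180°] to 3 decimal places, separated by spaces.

wrist centre = target − a_3·(cos φ, sin φ) = (7.8480, -4.1728)
cos θ_2 = (79.0035−7²−3²)/(2·7·3) = 0.5001; θ_2 = 59.9944° (elbow-up)
β = atan2(-4.1728,7.8480) = -27.9998°; ψ = atan2(2.5979,8.5003) = 16.9947°
θ_1 = β − ψ = -44.9945°
θ_3 = φ − θ_1 − θ_2 = -134.9999° (wrapped to (-180°,180°])

-44.995 59.994 -135.000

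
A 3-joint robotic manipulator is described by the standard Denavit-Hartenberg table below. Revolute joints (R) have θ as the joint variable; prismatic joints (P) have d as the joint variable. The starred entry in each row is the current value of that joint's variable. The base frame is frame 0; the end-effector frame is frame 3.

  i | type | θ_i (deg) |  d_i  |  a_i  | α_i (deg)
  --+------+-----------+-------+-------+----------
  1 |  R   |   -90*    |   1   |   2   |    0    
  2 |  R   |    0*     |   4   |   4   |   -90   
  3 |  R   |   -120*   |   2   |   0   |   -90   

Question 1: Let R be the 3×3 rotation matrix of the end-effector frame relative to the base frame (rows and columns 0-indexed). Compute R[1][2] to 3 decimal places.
-0.866

End-effector z-axis (col 2 of R) = (0.0000,-0.8660,0.5000)
R[1][2] = -0.8660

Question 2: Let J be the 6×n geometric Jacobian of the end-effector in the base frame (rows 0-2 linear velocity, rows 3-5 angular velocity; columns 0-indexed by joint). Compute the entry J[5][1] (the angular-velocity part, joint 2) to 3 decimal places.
axis z_1 = (0.0000,0.0000,1.0000); lever o_n−o_1 = (2.0000,-4.0000,4.0000)
cross product → J_v[:, 1] = (4.0000,2.0000,-0.0000)
J_ω[:, 1] = z_1
entry J[5][1] = 1.0000

1.000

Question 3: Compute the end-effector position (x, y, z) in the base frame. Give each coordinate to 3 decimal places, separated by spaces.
after link 1: o_1 = (0.0000, -2.0000, 1.0000)
after link 2: o_2 = (0.0000, -6.0000, 5.0000)
after link 3: o_3 = (2.0000, -6.0000, 5.0000)

2.000 -6.000 5.000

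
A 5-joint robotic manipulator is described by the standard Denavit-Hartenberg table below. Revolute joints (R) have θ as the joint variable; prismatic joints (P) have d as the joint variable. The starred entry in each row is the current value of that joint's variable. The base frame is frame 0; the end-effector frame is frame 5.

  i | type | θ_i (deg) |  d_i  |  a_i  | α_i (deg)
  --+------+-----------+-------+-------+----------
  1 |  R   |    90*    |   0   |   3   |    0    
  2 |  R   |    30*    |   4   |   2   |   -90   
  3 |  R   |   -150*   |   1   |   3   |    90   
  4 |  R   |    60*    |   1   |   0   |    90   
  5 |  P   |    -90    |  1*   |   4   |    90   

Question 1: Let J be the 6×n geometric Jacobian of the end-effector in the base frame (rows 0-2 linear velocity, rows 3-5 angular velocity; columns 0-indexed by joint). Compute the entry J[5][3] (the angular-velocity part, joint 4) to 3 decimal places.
axis z_3 = (0.2500,-0.4330,-0.8660); lever o_n−o_3 = (0.0580,0.8995,3.0311)
cross product → J_v[:, 3] = (-0.5335,-0.8080,0.2500)
J_ω[:, 3] = z_3
entry J[5][3] = -0.8660

-0.866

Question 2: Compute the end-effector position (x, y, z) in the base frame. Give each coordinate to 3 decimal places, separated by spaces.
after link 1: o_1 = (0.0000, 3.0000, 0.0000)
after link 2: o_2 = (-1.0000, 4.7321, 4.0000)
after link 3: o_3 = (-0.5670, 1.9821, 5.5000)
after link 4: o_4 = (-0.3170, 1.5490, 4.6340)
after link 5: o_5 = (-0.5090, 2.8816, 8.5311)

-0.509 2.882 8.531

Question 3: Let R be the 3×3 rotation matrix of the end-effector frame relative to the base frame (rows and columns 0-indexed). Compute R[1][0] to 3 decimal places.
End-effector x-axis (col 0 of R) = (-0.2500,0.4330,0.8660)
R[1][0] = 0.4330

0.433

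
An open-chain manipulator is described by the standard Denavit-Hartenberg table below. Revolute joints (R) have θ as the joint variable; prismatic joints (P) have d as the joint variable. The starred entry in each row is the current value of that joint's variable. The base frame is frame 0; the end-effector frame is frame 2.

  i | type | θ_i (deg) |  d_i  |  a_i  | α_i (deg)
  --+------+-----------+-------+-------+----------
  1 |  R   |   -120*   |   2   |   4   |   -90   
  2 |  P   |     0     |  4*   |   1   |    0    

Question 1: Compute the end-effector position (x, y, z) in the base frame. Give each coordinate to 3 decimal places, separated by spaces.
0.964 -6.330 2.000

after link 1: o_1 = (-2.0000, -3.4641, 2.0000)
after link 2: o_2 = (0.9641, -6.3301, 2.0000)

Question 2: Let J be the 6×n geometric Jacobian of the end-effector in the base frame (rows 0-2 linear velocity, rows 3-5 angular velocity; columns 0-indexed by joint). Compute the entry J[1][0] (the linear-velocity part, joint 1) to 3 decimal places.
0.964

axis z_0 = ẑ; lever o_n−o_0 = (0.9641,-6.3301,2.0000)
cross product → J_v[:, 0] = (6.3301,0.9641,-0.0000)
J_ω[:, 0] = z_0
entry J[1][0] = 0.9641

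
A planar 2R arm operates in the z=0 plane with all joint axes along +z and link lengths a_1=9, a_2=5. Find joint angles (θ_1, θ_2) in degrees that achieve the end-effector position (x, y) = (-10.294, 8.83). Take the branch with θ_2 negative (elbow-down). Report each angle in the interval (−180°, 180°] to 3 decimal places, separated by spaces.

150.003 -30.009

cos θ_2 = (183.9353−9²−5²)/(2·9·5) = 0.8659; θ_2 = -30.0088° (elbow-down)
β = atan2(8.8300,-10.2940) = 139.3776°; ψ = atan2(-2.5007,13.3297) = -10.6252°
θ_1 = β − ψ = 150.0029°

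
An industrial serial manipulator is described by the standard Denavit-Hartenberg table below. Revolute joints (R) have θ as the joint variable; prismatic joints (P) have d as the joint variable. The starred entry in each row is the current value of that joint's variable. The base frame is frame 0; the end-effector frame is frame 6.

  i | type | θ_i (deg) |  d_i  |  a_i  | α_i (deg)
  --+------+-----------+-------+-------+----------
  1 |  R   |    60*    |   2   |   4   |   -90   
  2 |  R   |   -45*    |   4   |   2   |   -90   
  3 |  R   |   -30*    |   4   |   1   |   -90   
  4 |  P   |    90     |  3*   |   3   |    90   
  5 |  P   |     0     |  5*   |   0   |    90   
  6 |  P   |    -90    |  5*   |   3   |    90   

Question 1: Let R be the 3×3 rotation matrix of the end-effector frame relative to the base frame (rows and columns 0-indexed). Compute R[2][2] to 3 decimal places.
End-effector z-axis (col 2 of R) = (0.3536,0.6124,-0.7071)
R[2][2] = -0.7071

-0.707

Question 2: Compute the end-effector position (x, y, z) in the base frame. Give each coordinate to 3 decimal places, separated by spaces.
after link 1: o_1 = (2.0000, 3.4641, 2.0000)
after link 2: o_2 = (-0.7570, 6.6888, 3.4142)
after link 3: o_3 = (0.5304, 9.9187, 1.1982)
after link 4: o_4 = (2.2501, 7.7011, 4.3801)
after link 5: o_5 = (1.6159, 11.6027, 7.4420)
after link 6: o_6 = (-2.6375, 9.8959, 3.8371)

-2.637 9.896 3.837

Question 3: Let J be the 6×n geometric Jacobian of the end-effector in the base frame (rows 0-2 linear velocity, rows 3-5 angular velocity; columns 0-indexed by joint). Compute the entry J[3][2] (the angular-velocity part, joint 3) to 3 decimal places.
0.354

axis z_2 = (0.3536,0.6124,-0.7071); lever o_n−o_2 = (-1.8805,3.2070,0.4229)
cross product → J_v[:, 2] = (2.5267,1.1802,2.2854)
J_ω[:, 2] = z_2
entry J[3][2] = 0.3536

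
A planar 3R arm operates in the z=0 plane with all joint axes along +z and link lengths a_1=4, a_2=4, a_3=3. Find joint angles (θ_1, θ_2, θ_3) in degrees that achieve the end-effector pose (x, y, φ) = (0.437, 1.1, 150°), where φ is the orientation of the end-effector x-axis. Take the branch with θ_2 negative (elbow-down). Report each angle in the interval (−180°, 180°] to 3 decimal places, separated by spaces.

59.993 -135.002 -134.991

wrist centre = target − a_3·(cos φ, sin φ) = (3.0351, -0.4000)
cos θ_2 = (9.3717−4²−4²)/(2·4·4) = -0.7071; θ_2 = -135.0023° (elbow-down)
β = atan2(-0.4000,3.0351) = -7.5079°; ψ = atan2(-2.8283,1.1715) = -67.5011°
θ_1 = β − ψ = 59.9933°
θ_3 = φ − θ_1 − θ_2 = -134.9910° (wrapped to (-180°,180°])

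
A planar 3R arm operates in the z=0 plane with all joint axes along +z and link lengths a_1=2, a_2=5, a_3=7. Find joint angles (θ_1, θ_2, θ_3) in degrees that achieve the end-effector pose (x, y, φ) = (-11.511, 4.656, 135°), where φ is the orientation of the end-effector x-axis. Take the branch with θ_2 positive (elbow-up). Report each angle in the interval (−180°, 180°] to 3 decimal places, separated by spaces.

wrist centre = target − a_3·(cos φ, sin φ) = (-6.5613, -0.2937)
cos θ_2 = (43.1363−2²−5²)/(2·2·5) = 0.7068; θ_2 = 45.0235° (elbow-up)
β = atan2(-0.2937,-6.5613) = -177.4366°; ψ = atan2(3.5370,5.5341) = 32.5838°
θ_1 = β − ψ = -210.0204°
θ_3 = φ − θ_1 − θ_2 = -60.0032° (wrapped to (-180°,180°])

149.980 45.024 -60.003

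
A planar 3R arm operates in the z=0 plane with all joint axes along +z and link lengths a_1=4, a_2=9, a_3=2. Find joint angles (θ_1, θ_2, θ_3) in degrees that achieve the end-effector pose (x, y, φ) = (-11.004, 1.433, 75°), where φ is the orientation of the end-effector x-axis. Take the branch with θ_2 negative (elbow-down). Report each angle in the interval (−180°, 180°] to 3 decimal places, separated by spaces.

-134.999 -60.003 -89.998

wrist centre = target − a_3·(cos φ, sin φ) = (-11.5216, -0.4989)
cos θ_2 = (132.9970−4²−9²)/(2·4·9) = 0.5000; θ_2 = -60.0028° (elbow-down)
β = atan2(-0.4989,-11.5216) = -177.5208°; ψ = atan2(-7.7944,8.4996) = -42.5219°
θ_1 = β − ψ = -134.9989°
θ_3 = φ − θ_1 − θ_2 = -89.9983° (wrapped to (-180°,180°])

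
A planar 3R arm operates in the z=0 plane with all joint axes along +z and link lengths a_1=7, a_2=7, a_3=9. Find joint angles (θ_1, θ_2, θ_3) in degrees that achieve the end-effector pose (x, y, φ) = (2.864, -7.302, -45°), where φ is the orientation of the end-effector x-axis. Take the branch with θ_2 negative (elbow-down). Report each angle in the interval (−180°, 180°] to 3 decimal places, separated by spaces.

wrist centre = target − a_3·(cos φ, sin φ) = (-3.5000, -0.9380)
cos θ_2 = (13.1296−7²−7²)/(2·7·7) = -0.8660; θ_2 = -149.9998° (elbow-down)
β = atan2(-0.9380,-3.5000) = -164.9965°; ψ = atan2(-3.5000,0.9378) = -74.9999°
θ_1 = β − ψ = -89.9966°
θ_3 = φ − θ_1 − θ_2 = -165.0035° (wrapped to (-180°,180°])

-89.997 -150.000 -165.004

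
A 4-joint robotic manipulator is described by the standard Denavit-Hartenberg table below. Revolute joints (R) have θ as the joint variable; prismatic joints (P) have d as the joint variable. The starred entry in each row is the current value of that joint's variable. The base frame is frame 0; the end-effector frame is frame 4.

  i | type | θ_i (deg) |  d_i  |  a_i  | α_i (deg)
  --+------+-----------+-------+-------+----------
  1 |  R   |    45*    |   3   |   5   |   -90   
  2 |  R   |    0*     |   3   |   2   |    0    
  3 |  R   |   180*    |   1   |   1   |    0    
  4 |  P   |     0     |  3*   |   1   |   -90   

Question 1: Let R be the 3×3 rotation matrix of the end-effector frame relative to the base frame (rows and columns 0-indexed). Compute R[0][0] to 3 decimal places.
-0.707

End-effector x-axis (col 0 of R) = (-0.7071,-0.7071,-0.0000)
R[0][0] = -0.7071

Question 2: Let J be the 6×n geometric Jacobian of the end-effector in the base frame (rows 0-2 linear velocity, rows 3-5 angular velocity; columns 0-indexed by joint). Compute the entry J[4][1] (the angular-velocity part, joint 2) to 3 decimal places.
0.707

axis z_1 = (-0.7071,0.7071,0.0000); lever o_n−o_1 = (-4.9497,4.9497,0.0000)
cross product → J_v[:, 1] = (-0.0000,-0.0000,-0.0000)
J_ω[:, 1] = z_1
entry J[4][1] = 0.7071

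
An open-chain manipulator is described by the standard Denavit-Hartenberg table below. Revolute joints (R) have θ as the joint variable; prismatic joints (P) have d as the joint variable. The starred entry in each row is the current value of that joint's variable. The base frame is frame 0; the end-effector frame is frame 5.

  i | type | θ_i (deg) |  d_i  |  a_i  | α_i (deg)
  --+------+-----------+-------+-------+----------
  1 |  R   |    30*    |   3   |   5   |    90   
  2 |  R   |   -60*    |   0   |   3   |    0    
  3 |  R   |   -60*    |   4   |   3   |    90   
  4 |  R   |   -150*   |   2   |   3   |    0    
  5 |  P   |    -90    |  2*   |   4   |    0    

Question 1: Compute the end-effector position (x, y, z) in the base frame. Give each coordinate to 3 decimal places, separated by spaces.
after link 1: o_1 = (4.3301, 2.5000, 3.0000)
after link 2: o_2 = (5.6292, 3.2500, 0.4019)
after link 3: o_3 = (6.3301, -0.9641, -2.1962)
after link 4: o_4 = (5.2051, 0.1184, 1.0538)
after link 5: o_5 = (6.3032, -3.2476, 3.7859)

6.303 -3.248 3.786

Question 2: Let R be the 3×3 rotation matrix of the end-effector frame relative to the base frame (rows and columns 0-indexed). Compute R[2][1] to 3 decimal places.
End-effector y-axis (col 1 of R) = (0.1250,0.6495,0.7500)
R[2][1] = 0.7500

0.750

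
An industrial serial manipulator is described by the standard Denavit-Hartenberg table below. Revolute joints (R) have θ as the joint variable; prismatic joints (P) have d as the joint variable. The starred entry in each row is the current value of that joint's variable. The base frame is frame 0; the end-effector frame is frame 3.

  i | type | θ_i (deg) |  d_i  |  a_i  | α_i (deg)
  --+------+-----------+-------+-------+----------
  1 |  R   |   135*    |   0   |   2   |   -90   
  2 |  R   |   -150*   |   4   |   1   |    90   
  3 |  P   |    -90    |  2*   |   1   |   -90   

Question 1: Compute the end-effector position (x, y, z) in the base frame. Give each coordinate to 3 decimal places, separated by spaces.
-2.216 -2.027 -1.232

after link 1: o_1 = (-1.4142, 1.4142, 0.0000)
after link 2: o_2 = (-3.6303, -2.0266, 0.5000)
after link 3: o_3 = (-2.2161, -2.0266, -1.2321)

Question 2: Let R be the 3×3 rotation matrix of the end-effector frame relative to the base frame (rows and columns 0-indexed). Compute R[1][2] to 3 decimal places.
-0.612

End-effector z-axis (col 2 of R) = (0.6124,-0.6124,0.5000)
R[1][2] = -0.6124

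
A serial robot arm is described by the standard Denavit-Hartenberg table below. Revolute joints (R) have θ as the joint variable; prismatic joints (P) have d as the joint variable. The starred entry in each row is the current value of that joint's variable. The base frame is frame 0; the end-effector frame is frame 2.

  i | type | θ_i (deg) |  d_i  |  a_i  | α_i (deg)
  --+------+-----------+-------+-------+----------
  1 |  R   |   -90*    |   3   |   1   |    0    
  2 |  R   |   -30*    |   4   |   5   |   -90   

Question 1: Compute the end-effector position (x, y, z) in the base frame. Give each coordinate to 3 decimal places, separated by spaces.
-2.500 -5.330 7.000

after link 1: o_1 = (0.0000, -1.0000, 3.0000)
after link 2: o_2 = (-2.5000, -5.3301, 7.0000)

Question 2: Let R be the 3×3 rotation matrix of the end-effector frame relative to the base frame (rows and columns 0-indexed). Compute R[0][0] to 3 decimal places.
End-effector x-axis (col 0 of R) = (-0.5000,-0.8660,0.0000)
R[0][0] = -0.5000

-0.500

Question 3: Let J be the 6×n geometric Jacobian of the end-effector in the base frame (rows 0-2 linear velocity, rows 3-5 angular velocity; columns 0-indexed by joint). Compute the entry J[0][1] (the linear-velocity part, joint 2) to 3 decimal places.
4.330

axis z_1 = (0.0000,0.0000,1.0000); lever o_n−o_1 = (-2.5000,-4.3301,4.0000)
cross product → J_v[:, 1] = (4.3301,-2.5000,0.0000)
J_ω[:, 1] = z_1
entry J[0][1] = 4.3301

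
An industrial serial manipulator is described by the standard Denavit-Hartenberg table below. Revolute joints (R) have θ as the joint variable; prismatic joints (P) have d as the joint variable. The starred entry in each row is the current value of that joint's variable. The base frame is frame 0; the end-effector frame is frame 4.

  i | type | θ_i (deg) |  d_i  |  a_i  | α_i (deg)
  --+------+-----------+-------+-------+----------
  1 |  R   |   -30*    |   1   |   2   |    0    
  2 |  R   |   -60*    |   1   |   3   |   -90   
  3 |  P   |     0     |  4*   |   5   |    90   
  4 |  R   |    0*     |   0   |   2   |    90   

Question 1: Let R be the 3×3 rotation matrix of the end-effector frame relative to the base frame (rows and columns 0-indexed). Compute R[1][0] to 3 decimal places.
-1.000

End-effector x-axis (col 0 of R) = (0.0000,-1.0000,0.0000)
R[1][0] = -1.0000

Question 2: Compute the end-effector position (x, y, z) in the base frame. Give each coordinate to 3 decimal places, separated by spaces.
after link 1: o_1 = (1.7321, -1.0000, 1.0000)
after link 2: o_2 = (1.7321, -4.0000, 2.0000)
after link 3: o_3 = (5.7321, -9.0000, 2.0000)
after link 4: o_4 = (5.7321, -11.0000, 2.0000)

5.732 -11.000 2.000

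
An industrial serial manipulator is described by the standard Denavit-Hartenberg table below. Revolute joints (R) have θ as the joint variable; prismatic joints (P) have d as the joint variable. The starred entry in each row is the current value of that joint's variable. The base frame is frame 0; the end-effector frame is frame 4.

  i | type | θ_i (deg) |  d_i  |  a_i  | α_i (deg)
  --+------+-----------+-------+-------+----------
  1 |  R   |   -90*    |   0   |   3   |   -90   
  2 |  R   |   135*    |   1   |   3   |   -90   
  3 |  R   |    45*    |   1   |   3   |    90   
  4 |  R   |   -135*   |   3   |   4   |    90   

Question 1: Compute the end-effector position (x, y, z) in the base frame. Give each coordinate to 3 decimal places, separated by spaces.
after link 1: o_1 = (0.0000, -3.0000, 0.0000)
after link 2: o_2 = (1.0000, -0.8787, -2.1213)
after link 3: o_3 = (-1.1213, 1.3284, -2.9142)
after link 4: o_4 = (3.0000, -0.5858, -5.0000)

3.000 -0.586 -5.000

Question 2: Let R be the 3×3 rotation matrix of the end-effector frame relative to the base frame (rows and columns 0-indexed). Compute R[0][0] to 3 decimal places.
End-effector x-axis (col 0 of R) = (0.5000,-0.8536,-0.1464)
R[0][0] = 0.5000

0.500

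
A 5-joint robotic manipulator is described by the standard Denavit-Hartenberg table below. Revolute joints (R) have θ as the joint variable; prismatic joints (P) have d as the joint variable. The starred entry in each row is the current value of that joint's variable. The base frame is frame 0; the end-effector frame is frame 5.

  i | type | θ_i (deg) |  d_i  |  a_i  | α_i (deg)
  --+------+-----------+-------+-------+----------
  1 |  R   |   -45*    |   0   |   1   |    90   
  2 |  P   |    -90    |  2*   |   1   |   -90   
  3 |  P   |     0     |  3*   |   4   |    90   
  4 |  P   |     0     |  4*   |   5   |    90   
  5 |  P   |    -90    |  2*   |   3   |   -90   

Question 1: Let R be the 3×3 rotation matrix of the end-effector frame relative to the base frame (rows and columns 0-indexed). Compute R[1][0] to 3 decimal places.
0.707

End-effector x-axis (col 0 of R) = (0.7071,0.7071,-0.0000)
R[1][0] = 0.7071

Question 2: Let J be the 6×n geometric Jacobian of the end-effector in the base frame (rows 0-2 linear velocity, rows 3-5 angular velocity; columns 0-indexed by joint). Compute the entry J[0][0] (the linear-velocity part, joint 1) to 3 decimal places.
3.536

axis z_0 = ẑ; lever o_n−o_0 = (-0.7071,-3.5355,-10.0000)
cross product → J_v[:, 0] = (3.5355,-0.7071,0.0000)
J_ω[:, 0] = z_0
entry J[0][0] = 3.5355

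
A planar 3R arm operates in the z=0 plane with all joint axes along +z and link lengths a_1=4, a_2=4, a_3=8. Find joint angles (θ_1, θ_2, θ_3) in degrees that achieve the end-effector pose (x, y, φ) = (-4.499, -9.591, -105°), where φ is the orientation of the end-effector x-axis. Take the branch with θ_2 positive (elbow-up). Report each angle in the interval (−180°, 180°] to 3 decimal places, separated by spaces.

150.000 135.006 -30.006

wrist centre = target − a_3·(cos φ, sin φ) = (-2.4284, -1.8636)
cos θ_2 = (9.3703−4²−4²)/(2·4·4) = -0.7072; θ_2 = 135.0057° (elbow-up)
β = atan2(-1.8636,-2.4284) = -142.4973°; ψ = atan2(2.8281,1.1713) = 67.5028°
θ_1 = β − ψ = -210.0002°
θ_3 = φ − θ_1 − θ_2 = -30.0055° (wrapped to (-180°,180°])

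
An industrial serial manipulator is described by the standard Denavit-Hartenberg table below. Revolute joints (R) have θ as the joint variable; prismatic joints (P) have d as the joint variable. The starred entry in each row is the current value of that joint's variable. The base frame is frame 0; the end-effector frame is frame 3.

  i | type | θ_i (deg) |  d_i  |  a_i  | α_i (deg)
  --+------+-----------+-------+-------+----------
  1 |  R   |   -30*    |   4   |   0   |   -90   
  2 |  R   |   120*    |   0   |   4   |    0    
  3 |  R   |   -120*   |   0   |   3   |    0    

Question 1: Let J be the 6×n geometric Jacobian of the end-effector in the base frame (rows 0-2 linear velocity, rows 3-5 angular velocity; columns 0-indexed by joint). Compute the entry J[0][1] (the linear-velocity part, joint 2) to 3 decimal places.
axis z_1 = (0.5000,0.8660,0.0000); lever o_n−o_1 = (0.8660,-0.5000,-3.4641)
cross product → J_v[:, 1] = (-3.0000,1.7321,-1.0000)
J_ω[:, 1] = z_1
entry J[0][1] = -3.0000

-3.000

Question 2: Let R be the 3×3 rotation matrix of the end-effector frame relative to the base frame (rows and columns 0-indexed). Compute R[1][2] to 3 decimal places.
End-effector z-axis (col 2 of R) = (0.5000,0.8660,0.0000)
R[1][2] = 0.8660

0.866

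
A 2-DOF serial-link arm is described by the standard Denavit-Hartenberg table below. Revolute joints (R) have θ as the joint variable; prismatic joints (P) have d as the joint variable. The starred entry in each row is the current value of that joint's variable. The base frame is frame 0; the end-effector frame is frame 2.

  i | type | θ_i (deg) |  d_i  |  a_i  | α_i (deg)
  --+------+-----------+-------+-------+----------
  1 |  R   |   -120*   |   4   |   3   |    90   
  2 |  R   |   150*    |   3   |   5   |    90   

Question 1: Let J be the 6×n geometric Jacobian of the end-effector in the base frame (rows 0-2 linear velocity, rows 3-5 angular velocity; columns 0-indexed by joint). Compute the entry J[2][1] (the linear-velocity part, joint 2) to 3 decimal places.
axis z_1 = (-0.8660,0.5000,0.0000); lever o_n−o_1 = (-0.4330,5.2500,2.5000)
cross product → J_v[:, 1] = (1.2500,2.1651,-4.3301)
J_ω[:, 1] = z_1
entry J[2][1] = -4.3301

-4.330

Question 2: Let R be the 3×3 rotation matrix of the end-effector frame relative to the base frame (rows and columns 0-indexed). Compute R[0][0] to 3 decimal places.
End-effector x-axis (col 0 of R) = (0.4330,0.7500,0.5000)
R[0][0] = 0.4330

0.433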